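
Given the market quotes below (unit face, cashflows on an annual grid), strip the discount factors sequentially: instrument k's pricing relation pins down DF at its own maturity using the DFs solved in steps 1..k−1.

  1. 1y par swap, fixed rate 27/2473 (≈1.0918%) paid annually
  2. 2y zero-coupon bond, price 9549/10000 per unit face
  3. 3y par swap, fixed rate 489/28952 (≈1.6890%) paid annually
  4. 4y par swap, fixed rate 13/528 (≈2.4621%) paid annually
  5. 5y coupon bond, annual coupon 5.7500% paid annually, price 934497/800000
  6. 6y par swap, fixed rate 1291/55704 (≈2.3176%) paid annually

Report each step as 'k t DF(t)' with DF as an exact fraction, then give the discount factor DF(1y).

step 1 [1y] swap r/1=27/2473: DF=(1 − 27/2473·(0))/(1+27/2473) = 2473/2500 ≈ 0.989200
step 2 [2y] zero: DF = P = 9549/10000 ≈ 0.954900
step 3 [3y] swap r/1=489/28952: DF=(1 − 489/28952·(0.989200+0.954900))/(1+489/28952) = 9511/10000 ≈ 0.951100
step 4 [4y] swap r/1=13/528: DF=(1 − 13/528·(0.989200+0.954900+0.951100))/(1+13/528) = 1133/1250 ≈ 0.906400
step 5 [5y] bond c/1=23/400: DF=(934497/800000 − 23/400·(0.989200+0.954900+0.951100+0.906400))/(1+23/400) = 8979/10000 ≈ 0.897900
step 6 [6y] swap r/1=1291/55704: DF=(1 − 1291/55704·(0.989200+0.954900+0.951100+0.906400+0.897900))/(1+1291/55704) = 8709/10000 ≈ 0.870900

1 1 2473/2500
2 2 9549/10000
3 3 9511/10000
4 4 1133/1250
5 5 8979/10000
6 6 8709/10000
DF(1y) = 2473/2500 ≈ 0.989200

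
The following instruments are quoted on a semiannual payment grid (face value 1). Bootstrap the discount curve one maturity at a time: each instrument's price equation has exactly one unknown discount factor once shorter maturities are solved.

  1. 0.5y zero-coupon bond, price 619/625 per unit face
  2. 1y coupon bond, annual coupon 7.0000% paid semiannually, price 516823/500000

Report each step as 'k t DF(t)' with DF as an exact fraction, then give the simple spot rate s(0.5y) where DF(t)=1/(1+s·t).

step 1 [0.5y] zero: DF = P = 619/625 ≈ 0.990400
step 2 [1y] bond c/2=7/200: DF=(516823/500000 − 7/200·(0.990400))/(1+7/200) = 2413/2500 ≈ 0.965200

1 1/2 619/625
2 1 2413/2500
s(0.5y) = (1/(619/625) − 1)/(1/2) = 12/619 ≈ 1.9386%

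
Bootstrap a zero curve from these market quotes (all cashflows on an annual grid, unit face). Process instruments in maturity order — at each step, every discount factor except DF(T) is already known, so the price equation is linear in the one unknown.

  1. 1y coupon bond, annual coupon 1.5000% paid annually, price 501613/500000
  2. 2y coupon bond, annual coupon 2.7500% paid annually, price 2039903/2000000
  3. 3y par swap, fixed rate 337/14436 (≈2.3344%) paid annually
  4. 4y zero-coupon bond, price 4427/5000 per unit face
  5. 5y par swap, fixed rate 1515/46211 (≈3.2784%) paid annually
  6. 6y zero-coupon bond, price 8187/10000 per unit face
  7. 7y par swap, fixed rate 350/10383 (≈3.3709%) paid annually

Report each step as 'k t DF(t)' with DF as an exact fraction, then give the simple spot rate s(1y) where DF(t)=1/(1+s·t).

1 1 2471/2500
2 2 4831/5000
3 3 4663/5000
4 4 4427/5000
5 5 1697/2000
6 6 8187/10000
7 7 79/100
s(1y) = (1/(2471/2500) − 1)/(1) = 29/2471 ≈ 1.1736%

step 1 [1y] bond c/1=3/200: DF=(501613/500000 − 3/200·(0))/(1+3/200) = 2471/2500 ≈ 0.988400
step 2 [2y] bond c/1=11/400: DF=(2039903/2000000 − 11/400·(0.988400))/(1+11/400) = 4831/5000 ≈ 0.966200
step 3 [3y] swap r/1=337/14436: DF=(1 − 337/14436·(0.988400+0.966200))/(1+337/14436) = 4663/5000 ≈ 0.932600
step 4 [4y] zero: DF = P = 4427/5000 ≈ 0.885400
step 5 [5y] swap r/1=1515/46211: DF=(1 − 1515/46211·(0.988400+0.966200+0.932600+0.885400))/(1+1515/46211) = 1697/2000 ≈ 0.848500
step 6 [6y] zero: DF = P = 8187/10000 ≈ 0.818700
step 7 [7y] swap r/1=350/10383: DF=(1 − 350/10383·(0.988400+0.966200+0.932600+0.885400+0.848500+0.818700))/(1+350/10383) = 79/100 ≈ 0.790000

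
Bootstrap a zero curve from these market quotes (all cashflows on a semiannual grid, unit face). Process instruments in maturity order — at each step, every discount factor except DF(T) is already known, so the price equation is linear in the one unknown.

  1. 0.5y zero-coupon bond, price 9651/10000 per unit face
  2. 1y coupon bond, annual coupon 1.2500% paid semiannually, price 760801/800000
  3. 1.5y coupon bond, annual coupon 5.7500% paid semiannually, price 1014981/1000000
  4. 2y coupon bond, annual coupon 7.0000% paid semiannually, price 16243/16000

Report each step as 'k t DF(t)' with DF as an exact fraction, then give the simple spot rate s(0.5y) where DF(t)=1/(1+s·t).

1 1/2 9651/10000
2 1 9391/10000
3 3/2 4667/5000
4 2 8849/10000
s(0.5y) = (1/(9651/10000) − 1)/(1/2) = 698/9651 ≈ 7.2324%

step 1 [0.5y] zero: DF = P = 9651/10000 ≈ 0.965100
step 2 [1y] bond c/2=1/160: DF=(760801/800000 − 1/160·(0.965100))/(1+1/160) = 9391/10000 ≈ 0.939100
step 3 [1.5y] bond c/2=23/800: DF=(1014981/1000000 − 23/800·(0.965100+0.939100))/(1+23/800) = 4667/5000 ≈ 0.933400
step 4 [2y] bond c/2=7/200: DF=(16243/16000 − 7/200·(0.965100+0.939100+0.933400))/(1+7/200) = 8849/10000 ≈ 0.884900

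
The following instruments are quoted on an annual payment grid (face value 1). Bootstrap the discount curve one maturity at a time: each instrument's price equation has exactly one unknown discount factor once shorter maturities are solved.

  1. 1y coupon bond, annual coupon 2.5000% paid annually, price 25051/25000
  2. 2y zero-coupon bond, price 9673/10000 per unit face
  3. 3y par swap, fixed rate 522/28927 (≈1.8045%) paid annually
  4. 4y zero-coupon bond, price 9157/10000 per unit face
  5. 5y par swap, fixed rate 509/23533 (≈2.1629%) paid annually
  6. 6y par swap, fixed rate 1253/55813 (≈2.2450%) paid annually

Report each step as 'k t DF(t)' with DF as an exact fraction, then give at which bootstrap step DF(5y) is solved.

step 1 [1y] bond c/1=1/40: DF=(25051/25000 − 1/40·(0))/(1+1/40) = 611/625 ≈ 0.977600
step 2 [2y] zero: DF = P = 9673/10000 ≈ 0.967300
step 3 [3y] swap r/1=522/28927: DF=(1 − 522/28927·(0.977600+0.967300))/(1+522/28927) = 4739/5000 ≈ 0.947800
step 4 [4y] zero: DF = P = 9157/10000 ≈ 0.915700
step 5 [5y] swap r/1=509/23533: DF=(1 − 509/23533·(0.977600+0.967300+0.947800+0.915700))/(1+509/23533) = 4491/5000 ≈ 0.898200
step 6 [6y] swap r/1=1253/55813: DF=(1 − 1253/55813·(0.977600+0.967300+0.947800+0.915700+0.898200))/(1+1253/55813) = 8747/10000 ≈ 0.874700

1 1 611/625
2 2 9673/10000
3 3 4739/5000
4 4 9157/10000
5 5 4491/5000
6 6 8747/10000
DF(5y) is solved at step 5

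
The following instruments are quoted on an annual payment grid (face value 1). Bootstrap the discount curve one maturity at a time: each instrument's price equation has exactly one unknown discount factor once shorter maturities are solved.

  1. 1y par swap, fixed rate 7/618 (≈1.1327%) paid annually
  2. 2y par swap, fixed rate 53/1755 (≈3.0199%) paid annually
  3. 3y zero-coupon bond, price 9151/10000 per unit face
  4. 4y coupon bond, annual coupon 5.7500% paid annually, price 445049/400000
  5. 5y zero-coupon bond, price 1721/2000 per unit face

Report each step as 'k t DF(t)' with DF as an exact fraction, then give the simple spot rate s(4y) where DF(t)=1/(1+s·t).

1 1 618/625
2 2 9417/10000
3 3 9151/10000
4 4 4487/5000
5 5 1721/2000
s(4y) = (1/(4487/5000) − 1)/(4) = 513/17948 ≈ 2.8583%

step 1 [1y] swap r/1=7/618: DF=(1 − 7/618·(0))/(1+7/618) = 618/625 ≈ 0.988800
step 2 [2y] swap r/1=53/1755: DF=(1 − 53/1755·(0.988800))/(1+53/1755) = 9417/10000 ≈ 0.941700
step 3 [3y] zero: DF = P = 9151/10000 ≈ 0.915100
step 4 [4y] bond c/1=23/400: DF=(445049/400000 − 23/400·(0.988800+0.941700+0.915100))/(1+23/400) = 4487/5000 ≈ 0.897400
step 5 [5y] zero: DF = P = 1721/2000 ≈ 0.860500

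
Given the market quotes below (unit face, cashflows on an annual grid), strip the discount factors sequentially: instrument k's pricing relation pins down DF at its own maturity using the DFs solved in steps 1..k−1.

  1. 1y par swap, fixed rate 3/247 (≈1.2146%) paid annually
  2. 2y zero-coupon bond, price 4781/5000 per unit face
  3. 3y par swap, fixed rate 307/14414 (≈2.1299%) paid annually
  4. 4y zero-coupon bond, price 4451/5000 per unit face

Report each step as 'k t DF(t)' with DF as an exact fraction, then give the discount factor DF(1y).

1 1 247/250
2 2 4781/5000
3 3 4693/5000
4 4 4451/5000
DF(1y) = 247/250 ≈ 0.988000

step 1 [1y] swap r/1=3/247: DF=(1 − 3/247·(0))/(1+3/247) = 247/250 ≈ 0.988000
step 2 [2y] zero: DF = P = 4781/5000 ≈ 0.956200
step 3 [3y] swap r/1=307/14414: DF=(1 − 307/14414·(0.988000+0.956200))/(1+307/14414) = 4693/5000 ≈ 0.938600
step 4 [4y] zero: DF = P = 4451/5000 ≈ 0.890200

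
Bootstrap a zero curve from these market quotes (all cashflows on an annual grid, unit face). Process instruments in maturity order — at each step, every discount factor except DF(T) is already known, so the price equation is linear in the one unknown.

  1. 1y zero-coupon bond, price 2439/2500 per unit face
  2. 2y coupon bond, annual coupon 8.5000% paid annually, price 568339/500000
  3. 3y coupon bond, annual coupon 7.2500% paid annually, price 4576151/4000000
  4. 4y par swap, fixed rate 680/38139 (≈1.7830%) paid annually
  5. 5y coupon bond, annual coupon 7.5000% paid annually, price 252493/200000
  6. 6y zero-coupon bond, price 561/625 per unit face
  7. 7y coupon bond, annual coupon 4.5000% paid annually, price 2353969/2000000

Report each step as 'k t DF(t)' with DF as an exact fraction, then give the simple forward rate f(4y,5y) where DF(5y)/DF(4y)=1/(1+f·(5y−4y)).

step 1 [1y] zero: DF = P = 2439/2500 ≈ 0.975600
step 2 [2y] bond c/1=17/200: DF=(568339/500000 − 17/200·(0.975600))/(1+17/200) = 607/625 ≈ 0.971200
step 3 [3y] bond c/1=29/400: DF=(4576151/4000000 − 29/400·(0.975600+0.971200))/(1+29/400) = 9351/10000 ≈ 0.935100
step 4 [4y] swap r/1=680/38139: DF=(1 − 680/38139·(0.975600+0.971200+0.935100))/(1+680/38139) = 233/250 ≈ 0.932000
step 5 [5y] bond c/1=3/40: DF=(252493/200000 − 3/40·(0.975600+0.971200+0.935100+0.932000))/(1+3/40) = 9083/10000 ≈ 0.908300
step 6 [6y] zero: DF = P = 561/625 ≈ 0.897600
step 7 [7y] bond c/1=9/200: DF=(2353969/2000000 − 9/200·(0.975600+0.971200+0.935100+0.932000+0.908300+0.897600))/(1+9/200) = 8843/10000 ≈ 0.884300

1 1 2439/2500
2 2 607/625
3 3 9351/10000
4 4 233/250
5 5 9083/10000
6 6 561/625
7 7 8843/10000
f(4y,5y) = ((233/250)/(9083/10000) − 1)/(1) = 237/9083 ≈ 2.6093%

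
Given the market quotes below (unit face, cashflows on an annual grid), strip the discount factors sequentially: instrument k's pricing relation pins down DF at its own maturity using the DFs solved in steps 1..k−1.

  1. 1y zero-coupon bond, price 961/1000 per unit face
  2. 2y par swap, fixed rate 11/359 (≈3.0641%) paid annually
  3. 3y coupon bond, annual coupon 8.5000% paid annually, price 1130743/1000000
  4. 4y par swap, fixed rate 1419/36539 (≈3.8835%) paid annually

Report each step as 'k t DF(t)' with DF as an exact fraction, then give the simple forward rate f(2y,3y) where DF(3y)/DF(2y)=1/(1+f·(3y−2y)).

step 1 [1y] zero: DF = P = 961/1000 ≈ 0.961000
step 2 [2y] swap r/1=11/359: DF=(1 − 11/359·(0.961000))/(1+11/359) = 9417/10000 ≈ 0.941700
step 3 [3y] bond c/1=17/200: DF=(1130743/1000000 − 17/200·(0.961000+0.941700))/(1+17/200) = 8931/10000 ≈ 0.893100
step 4 [4y] swap r/1=1419/36539: DF=(1 − 1419/36539·(0.961000+0.941700+0.893100))/(1+1419/36539) = 8581/10000 ≈ 0.858100

1 1 961/1000
2 2 9417/10000
3 3 8931/10000
4 4 8581/10000
f(2y,3y) = ((9417/10000)/(8931/10000) − 1)/(1) = 162/2977 ≈ 5.4417%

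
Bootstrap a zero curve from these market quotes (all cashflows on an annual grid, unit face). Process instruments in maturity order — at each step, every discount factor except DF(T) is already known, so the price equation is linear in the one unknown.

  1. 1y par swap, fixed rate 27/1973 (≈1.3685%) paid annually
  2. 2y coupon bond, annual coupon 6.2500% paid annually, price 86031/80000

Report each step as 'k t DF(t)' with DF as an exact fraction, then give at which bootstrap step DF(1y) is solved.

step 1 [1y] swap r/1=27/1973: DF=(1 − 27/1973·(0))/(1+27/1973) = 1973/2000 ≈ 0.986500
step 2 [2y] bond c/1=1/16: DF=(86031/80000 − 1/16·(0.986500))/(1+1/16) = 9541/10000 ≈ 0.954100

1 1 1973/2000
2 2 9541/10000
DF(1y) is solved at step 1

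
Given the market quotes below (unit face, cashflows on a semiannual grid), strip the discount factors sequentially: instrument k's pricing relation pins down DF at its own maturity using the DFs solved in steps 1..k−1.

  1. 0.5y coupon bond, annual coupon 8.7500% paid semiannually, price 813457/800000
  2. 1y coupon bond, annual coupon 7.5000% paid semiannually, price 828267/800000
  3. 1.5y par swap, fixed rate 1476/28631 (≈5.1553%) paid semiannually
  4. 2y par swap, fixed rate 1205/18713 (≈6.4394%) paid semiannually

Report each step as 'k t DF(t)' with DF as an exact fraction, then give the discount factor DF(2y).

1 1/2 4871/5000
2 1 9627/10000
3 3/2 4631/5000
4 2 1759/2000
DF(2y) = 1759/2000 ≈ 0.879500

step 1 [0.5y] bond c/2=7/160: DF=(813457/800000 − 7/160·(0))/(1+7/160) = 4871/5000 ≈ 0.974200
step 2 [1y] bond c/2=3/80: DF=(828267/800000 − 3/80·(0.974200))/(1+3/80) = 9627/10000 ≈ 0.962700
step 3 [1.5y] swap r/2=738/28631: DF=(1 − 738/28631·(0.974200+0.962700))/(1+738/28631) = 4631/5000 ≈ 0.926200
step 4 [2y] swap r/2=1205/37426: DF=(1 − 1205/37426·(0.974200+0.962700+0.926200))/(1+1205/37426) = 1759/2000 ≈ 0.879500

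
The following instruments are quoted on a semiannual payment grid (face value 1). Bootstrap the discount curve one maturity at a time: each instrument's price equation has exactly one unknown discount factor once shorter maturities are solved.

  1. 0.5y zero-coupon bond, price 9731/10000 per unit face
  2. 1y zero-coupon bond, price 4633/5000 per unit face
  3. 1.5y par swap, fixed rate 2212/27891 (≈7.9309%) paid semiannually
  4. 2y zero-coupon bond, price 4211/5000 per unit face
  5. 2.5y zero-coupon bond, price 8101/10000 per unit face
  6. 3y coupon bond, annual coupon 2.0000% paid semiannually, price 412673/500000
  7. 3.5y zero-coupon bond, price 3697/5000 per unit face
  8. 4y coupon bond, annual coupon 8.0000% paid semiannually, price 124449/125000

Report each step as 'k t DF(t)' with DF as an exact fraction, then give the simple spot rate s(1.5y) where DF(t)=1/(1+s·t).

step 1 [0.5y] zero: DF = P = 9731/10000 ≈ 0.973100
step 2 [1y] zero: DF = P = 4633/5000 ≈ 0.926600
step 3 [1.5y] swap r/2=1106/27891: DF=(1 − 1106/27891·(0.973100+0.926600))/(1+1106/27891) = 4447/5000 ≈ 0.889400
step 4 [2y] zero: DF = P = 4211/5000 ≈ 0.842200
step 5 [2.5y] zero: DF = P = 8101/10000 ≈ 0.810100
step 6 [3y] bond c/2=1/100: DF=(412673/500000 − 1/100·(0.973100+0.926600+0.889400+0.842200+0.810100))/(1+1/100) = 1933/2500 ≈ 0.773200
step 7 [3.5y] zero: DF = P = 3697/5000 ≈ 0.739400
step 8 [4y] bond c/2=1/25: DF=(124449/125000 − 1/25·(0.973100+0.926600+0.889400+0.842200+0.810100+0.773200+0.739400))/(1+1/25) = 7283/10000 ≈ 0.728300

1 1/2 9731/10000
2 1 4633/5000
3 3/2 4447/5000
4 2 4211/5000
5 5/2 8101/10000
6 3 1933/2500
7 7/2 3697/5000
8 4 7283/10000
s(1.5y) = (1/(4447/5000) − 1)/(3/2) = 1106/13341 ≈ 8.2902%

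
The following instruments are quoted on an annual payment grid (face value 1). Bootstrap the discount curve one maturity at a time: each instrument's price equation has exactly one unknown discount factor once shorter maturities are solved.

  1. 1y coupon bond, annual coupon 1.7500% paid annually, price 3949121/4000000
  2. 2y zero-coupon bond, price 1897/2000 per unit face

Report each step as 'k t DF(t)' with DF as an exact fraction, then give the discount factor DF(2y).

1 1 9703/10000
2 2 1897/2000
DF(2y) = 1897/2000 ≈ 0.948500

step 1 [1y] bond c/1=7/400: DF=(3949121/4000000 − 7/400·(0))/(1+7/400) = 9703/10000 ≈ 0.970300
step 2 [2y] zero: DF = P = 1897/2000 ≈ 0.948500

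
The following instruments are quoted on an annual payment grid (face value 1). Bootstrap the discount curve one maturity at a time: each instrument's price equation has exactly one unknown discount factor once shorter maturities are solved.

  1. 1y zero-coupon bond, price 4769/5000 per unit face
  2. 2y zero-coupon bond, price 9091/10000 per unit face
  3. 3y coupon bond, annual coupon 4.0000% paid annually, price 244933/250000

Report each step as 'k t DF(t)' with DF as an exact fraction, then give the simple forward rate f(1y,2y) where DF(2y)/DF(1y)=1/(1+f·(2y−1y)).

step 1 [1y] zero: DF = P = 4769/5000 ≈ 0.953800
step 2 [2y] zero: DF = P = 9091/10000 ≈ 0.909100
step 3 [3y] bond c/1=1/25: DF=(244933/250000 − 1/25·(0.953800+0.909100))/(1+1/25) = 544/625 ≈ 0.870400

1 1 4769/5000
2 2 9091/10000
3 3 544/625
f(1y,2y) = ((4769/5000)/(9091/10000) − 1)/(1) = 447/9091 ≈ 4.9170%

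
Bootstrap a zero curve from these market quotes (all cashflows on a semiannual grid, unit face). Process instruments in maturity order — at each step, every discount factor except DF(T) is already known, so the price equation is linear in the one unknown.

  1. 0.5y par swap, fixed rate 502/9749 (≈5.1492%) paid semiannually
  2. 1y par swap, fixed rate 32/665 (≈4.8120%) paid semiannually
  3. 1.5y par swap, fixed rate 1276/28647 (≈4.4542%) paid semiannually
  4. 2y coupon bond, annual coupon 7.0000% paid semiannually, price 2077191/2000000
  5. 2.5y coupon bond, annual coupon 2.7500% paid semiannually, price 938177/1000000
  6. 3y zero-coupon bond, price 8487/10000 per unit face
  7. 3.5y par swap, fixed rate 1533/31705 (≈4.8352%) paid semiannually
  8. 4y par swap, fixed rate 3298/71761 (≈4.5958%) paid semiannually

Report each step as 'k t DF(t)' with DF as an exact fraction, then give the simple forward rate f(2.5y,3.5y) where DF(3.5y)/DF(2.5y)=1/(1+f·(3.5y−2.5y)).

step 1 [0.5y] swap r/2=251/9749: DF=(1 − 251/9749·(0))/(1+251/9749) = 9749/10000 ≈ 0.974900
step 2 [1y] swap r/2=16/665: DF=(1 − 16/665·(0.974900))/(1+16/665) = 596/625 ≈ 0.953600
step 3 [1.5y] swap r/2=638/28647: DF=(1 − 638/28647·(0.974900+0.953600))/(1+638/28647) = 4681/5000 ≈ 0.936200
step 4 [2y] bond c/2=7/200: DF=(2077191/2000000 − 7/200·(0.974900+0.953600+0.936200))/(1+7/200) = 4533/5000 ≈ 0.906600
step 5 [2.5y] bond c/2=11/800: DF=(938177/1000000 − 11/800·(0.974900+0.953600+0.936200+0.906600))/(1+11/800) = 8743/10000 ≈ 0.874300
step 6 [3y] zero: DF = P = 8487/10000 ≈ 0.848700
step 7 [3.5y] swap r/2=1533/63410: DF=(1 − 1533/63410·(0.974900+0.953600+0.936200+0.906600+0.874300+0.848700))/(1+1533/63410) = 8467/10000 ≈ 0.846700
step 8 [4y] swap r/2=1649/71761: DF=(1 − 1649/71761·(0.974900+0.953600+0.936200+0.906600+0.874300+0.848700+0.846700))/(1+1649/71761) = 8351/10000 ≈ 0.835100

1 1/2 9749/10000
2 1 596/625
3 3/2 4681/5000
4 2 4533/5000
5 5/2 8743/10000
6 3 8487/10000
7 7/2 8467/10000
8 4 8351/10000
f(2.5y,3.5y) = ((8743/10000)/(8467/10000) − 1)/(1) = 276/8467 ≈ 3.2597%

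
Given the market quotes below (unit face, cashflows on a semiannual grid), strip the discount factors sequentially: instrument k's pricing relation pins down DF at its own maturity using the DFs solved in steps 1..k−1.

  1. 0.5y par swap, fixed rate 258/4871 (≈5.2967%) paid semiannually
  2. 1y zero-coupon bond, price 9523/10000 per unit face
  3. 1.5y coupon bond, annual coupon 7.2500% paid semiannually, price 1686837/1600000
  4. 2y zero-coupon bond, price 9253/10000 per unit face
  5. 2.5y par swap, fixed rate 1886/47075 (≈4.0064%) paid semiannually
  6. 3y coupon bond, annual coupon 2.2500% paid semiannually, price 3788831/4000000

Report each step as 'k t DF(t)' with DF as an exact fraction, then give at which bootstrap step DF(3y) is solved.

step 1 [0.5y] swap r/2=129/4871: DF=(1 − 129/4871·(0))/(1+129/4871) = 4871/5000 ≈ 0.974200
step 2 [1y] zero: DF = P = 9523/10000 ≈ 0.952300
step 3 [1.5y] bond c/2=29/800: DF=(1686837/1600000 − 29/800·(0.974200+0.952300))/(1+29/800) = 19/20 ≈ 0.950000
step 4 [2y] zero: DF = P = 9253/10000 ≈ 0.925300
step 5 [2.5y] swap r/2=943/47075: DF=(1 − 943/47075·(0.974200+0.952300+0.950000+0.925300))/(1+943/47075) = 9057/10000 ≈ 0.905700
step 6 [3y] bond c/2=9/800: DF=(3788831/4000000 − 9/800·(0.974200+0.952300+0.950000+0.925300+0.905700))/(1+9/800) = 8843/10000 ≈ 0.884300

1 1/2 4871/5000
2 1 9523/10000
3 3/2 19/20
4 2 9253/10000
5 5/2 9057/10000
6 3 8843/10000
DF(3y) is solved at step 6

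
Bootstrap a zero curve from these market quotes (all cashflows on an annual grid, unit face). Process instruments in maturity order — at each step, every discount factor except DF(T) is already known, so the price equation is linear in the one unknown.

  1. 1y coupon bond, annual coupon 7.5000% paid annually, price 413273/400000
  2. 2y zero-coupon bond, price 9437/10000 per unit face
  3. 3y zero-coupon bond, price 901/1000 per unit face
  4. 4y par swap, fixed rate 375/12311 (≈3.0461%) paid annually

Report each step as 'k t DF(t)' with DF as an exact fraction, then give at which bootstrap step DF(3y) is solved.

step 1 [1y] bond c/1=3/40: DF=(413273/400000 − 3/40·(0))/(1+3/40) = 9611/10000 ≈ 0.961100
step 2 [2y] zero: DF = P = 9437/10000 ≈ 0.943700
step 3 [3y] zero: DF = P = 901/1000 ≈ 0.901000
step 4 [4y] swap r/1=375/12311: DF=(1 − 375/12311·(0.961100+0.943700+0.901000))/(1+375/12311) = 71/80 ≈ 0.887500

1 1 9611/10000
2 2 9437/10000
3 3 901/1000
4 4 71/80
DF(3y) is solved at step 3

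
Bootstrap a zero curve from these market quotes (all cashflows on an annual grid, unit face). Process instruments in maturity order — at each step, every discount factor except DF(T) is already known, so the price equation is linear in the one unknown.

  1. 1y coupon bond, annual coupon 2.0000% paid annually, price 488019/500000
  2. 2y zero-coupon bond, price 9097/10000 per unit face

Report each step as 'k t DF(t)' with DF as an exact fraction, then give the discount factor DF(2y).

1 1 9569/10000
2 2 9097/10000
DF(2y) = 9097/10000 ≈ 0.909700

step 1 [1y] bond c/1=1/50: DF=(488019/500000 − 1/50·(0))/(1+1/50) = 9569/10000 ≈ 0.956900
step 2 [2y] zero: DF = P = 9097/10000 ≈ 0.909700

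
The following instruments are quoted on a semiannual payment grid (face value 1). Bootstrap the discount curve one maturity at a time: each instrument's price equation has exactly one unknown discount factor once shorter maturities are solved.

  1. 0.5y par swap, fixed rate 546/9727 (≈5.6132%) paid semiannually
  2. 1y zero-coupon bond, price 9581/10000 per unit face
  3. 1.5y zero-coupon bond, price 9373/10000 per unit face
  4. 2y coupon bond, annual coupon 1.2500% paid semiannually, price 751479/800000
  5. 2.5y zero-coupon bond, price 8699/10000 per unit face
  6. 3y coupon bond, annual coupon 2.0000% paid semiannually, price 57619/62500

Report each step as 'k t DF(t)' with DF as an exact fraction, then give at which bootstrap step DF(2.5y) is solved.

step 1 [0.5y] swap r/2=273/9727: DF=(1 − 273/9727·(0))/(1+273/9727) = 9727/10000 ≈ 0.972700
step 2 [1y] zero: DF = P = 9581/10000 ≈ 0.958100
step 3 [1.5y] zero: DF = P = 9373/10000 ≈ 0.937300
step 4 [2y] bond c/2=1/160: DF=(751479/800000 − 1/160·(0.972700+0.958100+0.937300))/(1+1/160) = 9157/10000 ≈ 0.915700
step 5 [2.5y] zero: DF = P = 8699/10000 ≈ 0.869900
step 6 [3y] bond c/2=1/100: DF=(57619/62500 − 1/100·(0.972700+0.958100+0.937300+0.915700+0.869900))/(1+1/100) = 8667/10000 ≈ 0.866700

1 1/2 9727/10000
2 1 9581/10000
3 3/2 9373/10000
4 2 9157/10000
5 5/2 8699/10000
6 3 8667/10000
DF(2.5y) is solved at step 5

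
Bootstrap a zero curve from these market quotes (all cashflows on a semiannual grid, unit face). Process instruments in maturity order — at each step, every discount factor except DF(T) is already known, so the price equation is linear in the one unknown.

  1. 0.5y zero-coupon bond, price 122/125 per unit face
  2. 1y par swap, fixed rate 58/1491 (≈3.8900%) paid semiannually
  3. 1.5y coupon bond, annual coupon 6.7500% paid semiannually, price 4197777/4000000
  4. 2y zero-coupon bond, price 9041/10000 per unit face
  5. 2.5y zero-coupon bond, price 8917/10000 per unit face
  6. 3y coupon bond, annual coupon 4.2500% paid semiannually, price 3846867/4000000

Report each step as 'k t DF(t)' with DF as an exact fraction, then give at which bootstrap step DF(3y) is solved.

step 1 [0.5y] zero: DF = P = 122/125 ≈ 0.976000
step 2 [1y] swap r/2=29/1491: DF=(1 − 29/1491·(0.976000))/(1+29/1491) = 9623/10000 ≈ 0.962300
step 3 [1.5y] bond c/2=27/800: DF=(4197777/4000000 − 27/800·(0.976000+0.962300))/(1+27/800) = 9519/10000 ≈ 0.951900
step 4 [2y] zero: DF = P = 9041/10000 ≈ 0.904100
step 5 [2.5y] zero: DF = P = 8917/10000 ≈ 0.891700
step 6 [3y] bond c/2=17/800: DF=(3846867/4000000 − 17/800·(0.976000+0.962300+0.951900+0.904100+0.891700))/(1+17/800) = 4221/5000 ≈ 0.844200

1 1/2 122/125
2 1 9623/10000
3 3/2 9519/10000
4 2 9041/10000
5 5/2 8917/10000
6 3 4221/5000
DF(3y) is solved at step 6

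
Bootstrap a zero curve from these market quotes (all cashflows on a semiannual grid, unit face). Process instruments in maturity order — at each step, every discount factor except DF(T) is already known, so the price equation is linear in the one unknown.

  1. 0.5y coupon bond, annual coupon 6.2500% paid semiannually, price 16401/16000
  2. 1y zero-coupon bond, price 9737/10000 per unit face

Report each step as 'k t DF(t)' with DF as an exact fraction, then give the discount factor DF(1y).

step 1 [0.5y] bond c/2=1/32: DF=(16401/16000 − 1/32·(0))/(1+1/32) = 497/500 ≈ 0.994000
step 2 [1y] zero: DF = P = 9737/10000 ≈ 0.973700

1 1/2 497/500
2 1 9737/10000
DF(1y) = 9737/10000 ≈ 0.973700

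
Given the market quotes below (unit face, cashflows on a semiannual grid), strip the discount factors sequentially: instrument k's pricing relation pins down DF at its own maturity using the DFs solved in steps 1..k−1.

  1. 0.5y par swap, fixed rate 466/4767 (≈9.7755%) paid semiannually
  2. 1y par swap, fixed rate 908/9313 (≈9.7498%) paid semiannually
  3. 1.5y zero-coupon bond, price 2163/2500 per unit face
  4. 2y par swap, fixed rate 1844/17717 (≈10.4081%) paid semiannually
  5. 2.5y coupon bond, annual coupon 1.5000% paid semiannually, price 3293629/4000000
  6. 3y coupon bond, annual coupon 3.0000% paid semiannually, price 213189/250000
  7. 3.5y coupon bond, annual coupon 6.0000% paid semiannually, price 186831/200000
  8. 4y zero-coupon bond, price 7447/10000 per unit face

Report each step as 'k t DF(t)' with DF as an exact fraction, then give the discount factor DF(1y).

step 1 [0.5y] swap r/2=233/4767: DF=(1 − 233/4767·(0))/(1+233/4767) = 4767/5000 ≈ 0.953400
step 2 [1y] swap r/2=454/9313: DF=(1 − 454/9313·(0.953400))/(1+454/9313) = 2273/2500 ≈ 0.909200
step 3 [1.5y] zero: DF = P = 2163/2500 ≈ 0.865200
step 4 [2y] swap r/2=922/17717: DF=(1 − 922/17717·(0.953400+0.909200+0.865200))/(1+922/17717) = 2039/2500 ≈ 0.815600
step 5 [2.5y] bond c/2=3/400: DF=(3293629/4000000 − 3/400·(0.953400+0.909200+0.865200+0.815600))/(1+3/400) = 7909/10000 ≈ 0.790900
step 6 [3y] bond c/2=3/200: DF=(213189/250000 − 3/200·(0.953400+0.909200+0.865200+0.815600+0.790900))/(1+3/200) = 7761/10000 ≈ 0.776100
step 7 [3.5y] bond c/2=3/100: DF=(186831/200000 − 3/100·(0.953400+0.909200+0.865200+0.815600+0.790900+0.776100))/(1+3/100) = 7581/10000 ≈ 0.758100
step 8 [4y] zero: DF = P = 7447/10000 ≈ 0.744700

1 1/2 4767/5000
2 1 2273/2500
3 3/2 2163/2500
4 2 2039/2500
5 5/2 7909/10000
6 3 7761/10000
7 7/2 7581/10000
8 4 7447/10000
DF(1y) = 2273/2500 ≈ 0.909200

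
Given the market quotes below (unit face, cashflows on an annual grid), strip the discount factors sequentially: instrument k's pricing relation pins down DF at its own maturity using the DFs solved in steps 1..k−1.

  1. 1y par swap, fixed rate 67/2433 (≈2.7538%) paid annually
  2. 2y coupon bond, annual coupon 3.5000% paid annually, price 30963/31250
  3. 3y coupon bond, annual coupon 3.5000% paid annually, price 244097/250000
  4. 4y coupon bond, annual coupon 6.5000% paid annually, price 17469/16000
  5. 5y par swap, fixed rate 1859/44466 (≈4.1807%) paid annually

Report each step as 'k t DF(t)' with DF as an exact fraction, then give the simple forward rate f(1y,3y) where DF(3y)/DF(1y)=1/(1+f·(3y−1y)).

step 1 [1y] swap r/1=67/2433: DF=(1 − 67/2433·(0))/(1+67/2433) = 2433/2500 ≈ 0.973200
step 2 [2y] bond c/1=7/200: DF=(30963/31250 − 7/200·(0.973200))/(1+7/200) = 2311/2500 ≈ 0.924400
step 3 [3y] bond c/1=7/200: DF=(244097/250000 − 7/200·(0.973200+0.924400))/(1+7/200) = 1099/1250 ≈ 0.879200
step 4 [4y] bond c/1=13/200: DF=(17469/16000 − 13/200·(0.973200+0.924400+0.879200))/(1+13/200) = 8557/10000 ≈ 0.855700
step 5 [5y] swap r/1=1859/44466: DF=(1 − 1859/44466·(0.973200+0.924400+0.879200+0.855700))/(1+1859/44466) = 8141/10000 ≈ 0.814100

1 1 2433/2500
2 2 2311/2500
3 3 1099/1250
4 4 8557/10000
5 5 8141/10000
f(1y,3y) = ((2433/2500)/(1099/1250) − 1)/(2) = 235/4396 ≈ 5.3458%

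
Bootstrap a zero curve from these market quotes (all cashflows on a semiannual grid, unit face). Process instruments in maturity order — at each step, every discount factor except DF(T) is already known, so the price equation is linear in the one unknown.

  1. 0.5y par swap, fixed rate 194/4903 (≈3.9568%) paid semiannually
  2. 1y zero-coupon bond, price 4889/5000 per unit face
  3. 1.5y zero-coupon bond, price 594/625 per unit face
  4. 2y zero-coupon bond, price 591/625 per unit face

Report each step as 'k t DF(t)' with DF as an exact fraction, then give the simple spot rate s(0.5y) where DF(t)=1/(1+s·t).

step 1 [0.5y] swap r/2=97/4903: DF=(1 − 97/4903·(0))/(1+97/4903) = 4903/5000 ≈ 0.980600
step 2 [1y] zero: DF = P = 4889/5000 ≈ 0.977800
step 3 [1.5y] zero: DF = P = 594/625 ≈ 0.950400
step 4 [2y] zero: DF = P = 591/625 ≈ 0.945600

1 1/2 4903/5000
2 1 4889/5000
3 3/2 594/625
4 2 591/625
s(0.5y) = (1/(4903/5000) − 1)/(1/2) = 194/4903 ≈ 3.9568%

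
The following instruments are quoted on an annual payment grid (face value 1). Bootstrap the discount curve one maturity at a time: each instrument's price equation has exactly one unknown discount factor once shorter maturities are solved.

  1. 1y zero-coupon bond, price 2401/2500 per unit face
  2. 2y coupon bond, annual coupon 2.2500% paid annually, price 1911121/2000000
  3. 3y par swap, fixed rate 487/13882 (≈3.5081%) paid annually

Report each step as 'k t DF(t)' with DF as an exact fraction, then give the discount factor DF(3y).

1 1 2401/2500
2 2 4567/5000
3 3 4513/5000
DF(3y) = 4513/5000 ≈ 0.902600

step 1 [1y] zero: DF = P = 2401/2500 ≈ 0.960400
step 2 [2y] bond c/1=9/400: DF=(1911121/2000000 − 9/400·(0.960400))/(1+9/400) = 4567/5000 ≈ 0.913400
step 3 [3y] swap r/1=487/13882: DF=(1 − 487/13882·(0.960400+0.913400))/(1+487/13882) = 4513/5000 ≈ 0.902600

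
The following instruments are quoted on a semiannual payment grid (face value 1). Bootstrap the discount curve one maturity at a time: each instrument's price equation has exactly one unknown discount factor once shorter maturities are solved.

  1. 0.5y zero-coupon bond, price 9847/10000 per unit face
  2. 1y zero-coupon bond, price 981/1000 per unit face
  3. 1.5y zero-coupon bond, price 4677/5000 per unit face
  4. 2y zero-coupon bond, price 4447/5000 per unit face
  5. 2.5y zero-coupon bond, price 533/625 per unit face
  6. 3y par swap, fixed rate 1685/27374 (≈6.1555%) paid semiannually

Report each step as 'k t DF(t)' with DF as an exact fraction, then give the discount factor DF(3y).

1 1/2 9847/10000
2 1 981/1000
3 3/2 4677/5000
4 2 4447/5000
5 5/2 533/625
6 3 1663/2000
DF(3y) = 1663/2000 ≈ 0.831500

step 1 [0.5y] zero: DF = P = 9847/10000 ≈ 0.984700
step 2 [1y] zero: DF = P = 981/1000 ≈ 0.981000
step 3 [1.5y] zero: DF = P = 4677/5000 ≈ 0.935400
step 4 [2y] zero: DF = P = 4447/5000 ≈ 0.889400
step 5 [2.5y] zero: DF = P = 533/625 ≈ 0.852800
step 6 [3y] swap r/2=1685/54748: DF=(1 − 1685/54748·(0.984700+0.981000+0.935400+0.889400+0.852800))/(1+1685/54748) = 1663/2000 ≈ 0.831500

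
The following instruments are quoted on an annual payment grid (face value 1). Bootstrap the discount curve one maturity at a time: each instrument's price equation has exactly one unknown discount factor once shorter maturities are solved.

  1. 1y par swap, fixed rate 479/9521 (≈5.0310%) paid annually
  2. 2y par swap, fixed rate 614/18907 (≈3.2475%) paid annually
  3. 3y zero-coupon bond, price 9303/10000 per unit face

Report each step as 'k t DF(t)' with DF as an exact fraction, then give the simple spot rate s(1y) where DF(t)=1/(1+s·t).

1 1 9521/10000
2 2 4693/5000
3 3 9303/10000
s(1y) = (1/(9521/10000) − 1)/(1) = 479/9521 ≈ 5.0310%

step 1 [1y] swap r/1=479/9521: DF=(1 − 479/9521·(0))/(1+479/9521) = 9521/10000 ≈ 0.952100
step 2 [2y] swap r/1=614/18907: DF=(1 − 614/18907·(0.952100))/(1+614/18907) = 4693/5000 ≈ 0.938600
step 3 [3y] zero: DF = P = 9303/10000 ≈ 0.930300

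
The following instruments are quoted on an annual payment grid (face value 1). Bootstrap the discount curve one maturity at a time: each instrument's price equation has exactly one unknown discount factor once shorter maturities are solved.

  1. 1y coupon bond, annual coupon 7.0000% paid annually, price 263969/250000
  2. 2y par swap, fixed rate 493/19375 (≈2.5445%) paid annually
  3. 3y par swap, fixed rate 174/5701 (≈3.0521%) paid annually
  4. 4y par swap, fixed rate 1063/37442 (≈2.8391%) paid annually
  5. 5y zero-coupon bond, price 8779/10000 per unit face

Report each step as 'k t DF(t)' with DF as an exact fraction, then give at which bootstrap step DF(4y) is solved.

step 1 [1y] bond c/1=7/100: DF=(263969/250000 − 7/100·(0))/(1+7/100) = 2467/2500 ≈ 0.986800
step 2 [2y] swap r/1=493/19375: DF=(1 − 493/19375·(0.986800))/(1+493/19375) = 9507/10000 ≈ 0.950700
step 3 [3y] swap r/1=174/5701: DF=(1 − 174/5701·(0.986800+0.950700))/(1+174/5701) = 913/1000 ≈ 0.913000
step 4 [4y] swap r/1=1063/37442: DF=(1 − 1063/37442·(0.986800+0.950700+0.913000))/(1+1063/37442) = 8937/10000 ≈ 0.893700
step 5 [5y] zero: DF = P = 8779/10000 ≈ 0.877900

1 1 2467/2500
2 2 9507/10000
3 3 913/1000
4 4 8937/10000
5 5 8779/10000
DF(4y) is solved at step 4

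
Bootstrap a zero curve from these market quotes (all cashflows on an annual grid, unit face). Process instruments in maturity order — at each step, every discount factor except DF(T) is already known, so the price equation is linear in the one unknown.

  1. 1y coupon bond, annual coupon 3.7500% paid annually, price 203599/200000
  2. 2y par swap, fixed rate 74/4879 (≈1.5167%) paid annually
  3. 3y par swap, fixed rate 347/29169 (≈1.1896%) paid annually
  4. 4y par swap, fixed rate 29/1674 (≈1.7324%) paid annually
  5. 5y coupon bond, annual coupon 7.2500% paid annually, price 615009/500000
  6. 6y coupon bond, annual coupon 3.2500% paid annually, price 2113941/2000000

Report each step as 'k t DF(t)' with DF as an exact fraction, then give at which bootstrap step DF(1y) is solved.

step 1 [1y] bond c/1=3/80: DF=(203599/200000 − 3/80·(0))/(1+3/80) = 2453/2500 ≈ 0.981200
step 2 [2y] swap r/1=74/4879: DF=(1 − 74/4879·(0.981200))/(1+74/4879) = 1213/1250 ≈ 0.970400
step 3 [3y] swap r/1=347/29169: DF=(1 − 347/29169·(0.981200+0.970400))/(1+347/29169) = 9653/10000 ≈ 0.965300
step 4 [4y] swap r/1=29/1674: DF=(1 − 29/1674·(0.981200+0.970400+0.965300))/(1+29/1674) = 9333/10000 ≈ 0.933300
step 5 [5y] bond c/1=29/400: DF=(615009/500000 − 29/400·(0.981200+0.970400+0.965300+0.933300))/(1+29/400) = 4433/5000 ≈ 0.886600
step 6 [6y] bond c/1=13/400: DF=(2113941/2000000 − 13/400·(0.981200+0.970400+0.965300+0.933300+0.886600))/(1+13/400) = 4373/5000 ≈ 0.874600

1 1 2453/2500
2 2 1213/1250
3 3 9653/10000
4 4 9333/10000
5 5 4433/5000
6 6 4373/5000
DF(1y) is solved at step 1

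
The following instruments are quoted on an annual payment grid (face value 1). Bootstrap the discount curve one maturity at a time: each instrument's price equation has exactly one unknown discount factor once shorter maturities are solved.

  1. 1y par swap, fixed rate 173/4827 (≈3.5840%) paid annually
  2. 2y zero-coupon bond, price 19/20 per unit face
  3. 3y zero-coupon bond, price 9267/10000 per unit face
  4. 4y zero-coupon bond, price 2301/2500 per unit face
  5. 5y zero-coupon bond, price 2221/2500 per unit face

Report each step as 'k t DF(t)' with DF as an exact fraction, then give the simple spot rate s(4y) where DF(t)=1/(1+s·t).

step 1 [1y] swap r/1=173/4827: DF=(1 − 173/4827·(0))/(1+173/4827) = 4827/5000 ≈ 0.965400
step 2 [2y] zero: DF = P = 19/20 ≈ 0.950000
step 3 [3y] zero: DF = P = 9267/10000 ≈ 0.926700
step 4 [4y] zero: DF = P = 2301/2500 ≈ 0.920400
step 5 [5y] zero: DF = P = 2221/2500 ≈ 0.888400

1 1 4827/5000
2 2 19/20
3 3 9267/10000
4 4 2301/2500
5 5 2221/2500
s(4y) = (1/(2301/2500) − 1)/(4) = 199/9204 ≈ 2.1621%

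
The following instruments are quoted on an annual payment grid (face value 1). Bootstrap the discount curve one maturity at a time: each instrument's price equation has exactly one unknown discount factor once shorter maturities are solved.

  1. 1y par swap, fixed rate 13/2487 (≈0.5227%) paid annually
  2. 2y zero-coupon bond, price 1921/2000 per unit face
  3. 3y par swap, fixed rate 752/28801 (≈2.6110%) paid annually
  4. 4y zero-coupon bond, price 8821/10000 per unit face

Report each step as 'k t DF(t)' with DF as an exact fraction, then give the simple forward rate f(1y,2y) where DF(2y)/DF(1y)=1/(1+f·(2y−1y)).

step 1 [1y] swap r/1=13/2487: DF=(1 − 13/2487·(0))/(1+13/2487) = 2487/2500 ≈ 0.994800
step 2 [2y] zero: DF = P = 1921/2000 ≈ 0.960500
step 3 [3y] swap r/1=752/28801: DF=(1 − 752/28801·(0.994800+0.960500))/(1+752/28801) = 578/625 ≈ 0.924800
step 4 [4y] zero: DF = P = 8821/10000 ≈ 0.882100

1 1 2487/2500
2 2 1921/2000
3 3 578/625
4 4 8821/10000
f(1y,2y) = ((2487/2500)/(1921/2000) − 1)/(1) = 343/9605 ≈ 3.5711%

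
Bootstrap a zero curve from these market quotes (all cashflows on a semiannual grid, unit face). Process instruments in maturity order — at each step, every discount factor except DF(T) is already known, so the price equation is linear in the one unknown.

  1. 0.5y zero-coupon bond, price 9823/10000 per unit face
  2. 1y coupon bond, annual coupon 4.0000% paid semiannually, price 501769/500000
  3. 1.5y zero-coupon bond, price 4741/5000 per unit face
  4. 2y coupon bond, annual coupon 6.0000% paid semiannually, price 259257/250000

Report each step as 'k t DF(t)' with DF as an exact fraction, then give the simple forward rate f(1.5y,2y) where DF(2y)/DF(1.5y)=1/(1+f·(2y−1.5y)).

step 1 [0.5y] zero: DF = P = 9823/10000 ≈ 0.982300
step 2 [1y] bond c/2=1/50: DF=(501769/500000 − 1/50·(0.982300))/(1+1/50) = 4823/5000 ≈ 0.964600
step 3 [1.5y] zero: DF = P = 4741/5000 ≈ 0.948200
step 4 [2y] bond c/2=3/100: DF=(259257/250000 − 3/100·(0.982300+0.964600+0.948200))/(1+3/100) = 369/400 ≈ 0.922500

1 1/2 9823/10000
2 1 4823/5000
3 3/2 4741/5000
4 2 369/400
f(1.5y,2y) = ((4741/5000)/(369/400) − 1)/(1/2) = 514/9225 ≈ 5.5718%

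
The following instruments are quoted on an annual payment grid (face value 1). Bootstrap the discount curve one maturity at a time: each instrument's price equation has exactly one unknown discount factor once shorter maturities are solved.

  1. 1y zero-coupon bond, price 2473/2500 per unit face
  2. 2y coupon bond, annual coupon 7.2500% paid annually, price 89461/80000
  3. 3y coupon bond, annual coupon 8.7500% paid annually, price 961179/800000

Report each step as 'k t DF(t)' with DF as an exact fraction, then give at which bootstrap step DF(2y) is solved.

step 1 [1y] zero: DF = P = 2473/2500 ≈ 0.989200
step 2 [2y] bond c/1=29/400: DF=(89461/80000 − 29/400·(0.989200))/(1+29/400) = 4879/5000 ≈ 0.975800
step 3 [3y] bond c/1=7/80: DF=(961179/800000 − 7/80·(0.989200+0.975800))/(1+7/80) = 9467/10000 ≈ 0.946700

1 1 2473/2500
2 2 4879/5000
3 3 9467/10000
DF(2y) is solved at step 2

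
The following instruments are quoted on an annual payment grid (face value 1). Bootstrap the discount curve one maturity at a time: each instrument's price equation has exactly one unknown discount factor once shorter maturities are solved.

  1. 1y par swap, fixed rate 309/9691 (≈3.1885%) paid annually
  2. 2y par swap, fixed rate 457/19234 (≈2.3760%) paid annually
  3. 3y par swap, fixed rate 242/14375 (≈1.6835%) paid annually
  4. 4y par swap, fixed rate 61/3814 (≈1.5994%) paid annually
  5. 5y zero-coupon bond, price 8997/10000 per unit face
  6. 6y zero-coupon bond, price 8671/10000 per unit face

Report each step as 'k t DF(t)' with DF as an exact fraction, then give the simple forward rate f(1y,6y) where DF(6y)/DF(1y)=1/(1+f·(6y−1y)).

step 1 [1y] swap r/1=309/9691: DF=(1 − 309/9691·(0))/(1+309/9691) = 9691/10000 ≈ 0.969100
step 2 [2y] swap r/1=457/19234: DF=(1 − 457/19234·(0.969100))/(1+457/19234) = 9543/10000 ≈ 0.954300
step 3 [3y] swap r/1=242/14375: DF=(1 − 242/14375·(0.969100+0.954300))/(1+242/14375) = 2379/2500 ≈ 0.951600
step 4 [4y] swap r/1=61/3814: DF=(1 − 61/3814·(0.969100+0.954300+0.951600))/(1+61/3814) = 939/1000 ≈ 0.939000
step 5 [5y] zero: DF = P = 8997/10000 ≈ 0.899700
step 6 [6y] zero: DF = P = 8671/10000 ≈ 0.867100

1 1 9691/10000
2 2 9543/10000
3 3 2379/2500
4 4 939/1000
5 5 8997/10000
6 6 8671/10000
f(1y,6y) = ((9691/10000)/(8671/10000) − 1)/(5) = 204/8671 ≈ 2.3527%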